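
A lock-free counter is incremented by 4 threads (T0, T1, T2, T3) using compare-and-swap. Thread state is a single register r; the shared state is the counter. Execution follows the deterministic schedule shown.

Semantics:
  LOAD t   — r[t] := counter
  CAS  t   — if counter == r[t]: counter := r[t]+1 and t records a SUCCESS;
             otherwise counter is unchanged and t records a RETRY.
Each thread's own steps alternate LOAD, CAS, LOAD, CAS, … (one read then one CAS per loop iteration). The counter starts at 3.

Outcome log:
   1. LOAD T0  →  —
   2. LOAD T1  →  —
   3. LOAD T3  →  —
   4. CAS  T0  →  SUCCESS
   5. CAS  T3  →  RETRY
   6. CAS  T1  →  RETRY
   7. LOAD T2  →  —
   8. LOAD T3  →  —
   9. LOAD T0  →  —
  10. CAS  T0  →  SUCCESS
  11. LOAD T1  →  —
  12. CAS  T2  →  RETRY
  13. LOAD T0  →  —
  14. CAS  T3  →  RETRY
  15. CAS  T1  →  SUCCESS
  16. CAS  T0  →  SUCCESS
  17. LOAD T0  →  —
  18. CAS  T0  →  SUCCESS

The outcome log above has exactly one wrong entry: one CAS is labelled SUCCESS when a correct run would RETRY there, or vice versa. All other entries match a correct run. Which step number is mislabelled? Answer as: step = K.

step = 16

Reference trace:
1. LOAD T0 → mem=3 r[T0]=3 [LOAD]
2. LOAD T1 → mem=3 r[T1]=3 [LOAD]
3. LOAD T3 → mem=3 r[T3]=3 [LOAD]
4. CAS T0 → mem=4 r[T0]=3 [OK]
5. CAS T3 → mem=4 r[T3]=3 [RETRY]
6. CAS T1 → mem=4 r[T1]=3 [RETRY]
7. LOAD T2 → mem=4 r[T2]=4 [LOAD]
8. LOAD T3 → mem=4 r[T3]=4 [LOAD]
9. LOAD T0 → mem=4 r[T0]=4 [LOAD]
10. CAS T0 → mem=5 r[T0]=4 [OK]
11. LOAD T1 → mem=5 r[T1]=5 [LOAD]
12. CAS T2 → mem=5 r[T2]=4 [RETRY]
13. LOAD T0 → mem=5 r[T0]=5 [LOAD]
14. CAS T3 → mem=5 r[T3]=4 [RETRY]
15. CAS T1 → mem=6 r[T1]=5 [OK]
16. CAS T0 → mem=6 r[T0]=5 [RETRY]
17. LOAD T0 → mem=6 r[T0]=6 [LOAD]
18. CAS T0 → mem=7 r[T0]=6 [OK]
Log disagrees first at step 16.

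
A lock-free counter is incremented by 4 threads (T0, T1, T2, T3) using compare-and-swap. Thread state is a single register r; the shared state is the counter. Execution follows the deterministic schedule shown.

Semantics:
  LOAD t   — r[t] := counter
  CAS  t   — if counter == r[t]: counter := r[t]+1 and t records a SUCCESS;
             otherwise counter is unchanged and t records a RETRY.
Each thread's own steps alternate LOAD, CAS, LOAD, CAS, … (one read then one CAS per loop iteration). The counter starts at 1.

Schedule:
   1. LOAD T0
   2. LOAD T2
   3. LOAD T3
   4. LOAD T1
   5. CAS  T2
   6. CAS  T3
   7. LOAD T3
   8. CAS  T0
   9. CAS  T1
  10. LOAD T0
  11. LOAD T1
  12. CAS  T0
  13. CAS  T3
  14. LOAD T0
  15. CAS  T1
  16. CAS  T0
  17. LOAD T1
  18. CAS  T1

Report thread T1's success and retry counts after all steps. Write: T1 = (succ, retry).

T1 = (1, 2)

#1 T0 reads 1
#2 T2 reads 1
#3 T3 reads 1
#4 T1 reads 1
#5 T2 CAS(1→2) writes; counter now 2
#6 T3 CAS(1→2) fails; counter now 2
#7 T3 reads 2
#8 T0 CAS(1→2) fails; counter now 2
#9 T1 CAS(1→2) fails; counter now 2
#10 T0 reads 2
#11 T1 reads 2
#12 T0 CAS(2→3) writes; counter now 3
#13 T3 CAS(2→3) fails; counter now 3
#14 T0 reads 3
#15 T1 CAS(2→3) fails; counter now 3
#16 T0 CAS(3→4) writes; counter now 4
#17 T1 reads 4
#18 T1 CAS(4→5) writes; counter now 5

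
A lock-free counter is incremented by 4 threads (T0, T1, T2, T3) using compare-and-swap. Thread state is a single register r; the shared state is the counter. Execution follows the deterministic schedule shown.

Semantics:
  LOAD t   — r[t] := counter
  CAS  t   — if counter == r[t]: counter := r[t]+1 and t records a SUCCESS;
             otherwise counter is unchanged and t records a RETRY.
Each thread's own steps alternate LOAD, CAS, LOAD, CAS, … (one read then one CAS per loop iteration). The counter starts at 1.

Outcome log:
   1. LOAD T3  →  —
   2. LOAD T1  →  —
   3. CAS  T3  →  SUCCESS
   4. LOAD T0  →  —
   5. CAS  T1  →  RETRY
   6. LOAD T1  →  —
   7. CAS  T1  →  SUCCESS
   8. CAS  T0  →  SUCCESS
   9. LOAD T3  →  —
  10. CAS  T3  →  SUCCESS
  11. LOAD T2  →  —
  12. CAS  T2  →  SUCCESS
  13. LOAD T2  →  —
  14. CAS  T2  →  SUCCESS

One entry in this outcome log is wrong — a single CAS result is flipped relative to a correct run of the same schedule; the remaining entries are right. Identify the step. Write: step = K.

Reference trace:
#1 T3 reads 1
#2 T1 reads 1
#3 T3 CAS(1→2) writes; counter now 2
#4 T0 reads 2
#5 T1 CAS(1→2) fails; counter now 2
#6 T1 reads 2
#7 T1 CAS(2→3) writes; counter now 3
#8 T0 CAS(2→3) fails; counter now 3
#9 T3 reads 3
#10 T3 CAS(3→4) writes; counter now 4
#11 T2 reads 4
#12 T2 CAS(4→5) writes; counter now 5
#13 T2 reads 5
#14 T2 CAS(5→6) writes; counter now 6
Mismatch at 8.

step = 8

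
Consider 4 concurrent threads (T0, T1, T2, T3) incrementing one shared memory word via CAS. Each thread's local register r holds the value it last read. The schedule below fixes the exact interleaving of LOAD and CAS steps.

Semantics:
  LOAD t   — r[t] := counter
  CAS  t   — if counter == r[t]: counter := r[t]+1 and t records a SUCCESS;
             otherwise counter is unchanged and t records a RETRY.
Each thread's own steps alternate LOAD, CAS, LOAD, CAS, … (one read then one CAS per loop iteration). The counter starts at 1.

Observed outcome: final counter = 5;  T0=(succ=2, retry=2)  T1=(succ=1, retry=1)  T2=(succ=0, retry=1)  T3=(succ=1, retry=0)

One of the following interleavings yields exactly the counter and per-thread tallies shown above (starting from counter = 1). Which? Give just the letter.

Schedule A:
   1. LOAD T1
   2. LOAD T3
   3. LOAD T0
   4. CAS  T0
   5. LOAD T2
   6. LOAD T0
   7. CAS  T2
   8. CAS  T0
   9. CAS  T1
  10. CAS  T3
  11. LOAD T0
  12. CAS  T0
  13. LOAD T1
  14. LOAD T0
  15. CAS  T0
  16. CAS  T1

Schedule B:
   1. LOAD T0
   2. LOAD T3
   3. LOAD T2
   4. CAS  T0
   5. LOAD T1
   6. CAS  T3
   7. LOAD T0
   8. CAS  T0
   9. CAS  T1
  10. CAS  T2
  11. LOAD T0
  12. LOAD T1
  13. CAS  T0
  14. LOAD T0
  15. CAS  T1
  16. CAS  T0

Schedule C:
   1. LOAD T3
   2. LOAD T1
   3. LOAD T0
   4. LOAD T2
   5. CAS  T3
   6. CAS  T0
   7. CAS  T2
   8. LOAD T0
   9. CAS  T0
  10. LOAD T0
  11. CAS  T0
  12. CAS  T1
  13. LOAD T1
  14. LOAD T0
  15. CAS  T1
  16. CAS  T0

Tracing schedule C:
[1] T3.load  rd  (counter 1, T3.r 1)
[2] T1.load  rd  (counter 1, T1.r 1)
[3] T0.load  rd  (counter 1, T0.r 1)
[4] T2.load  rd  (counter 1, T2.r 1)
[5] T3.cas  hit  (counter 2, T3.r 1)
[6] T0.cas  miss  (counter 2, T0.r 1)
[7] T2.cas  miss  (counter 2, T2.r 1)
[8] T0.load  rd  (counter 2, T0.r 2)
[9] T0.cas  hit  (counter 3, T0.r 2)
[10] T0.load  rd  (counter 3, T0.r 3)
[11] T0.cas  hit  (counter 4, T0.r 3)
[12] T1.cas  miss  (counter 4, T1.r 1)
[13] T1.load  rd  (counter 4, T1.r 4)
[14] T0.load  rd  (counter 4, T0.r 4)
[15] T1.cas  hit  (counter 5, T1.r 4)
[16] T0.cas  miss  (counter 5, T0.r 4)

C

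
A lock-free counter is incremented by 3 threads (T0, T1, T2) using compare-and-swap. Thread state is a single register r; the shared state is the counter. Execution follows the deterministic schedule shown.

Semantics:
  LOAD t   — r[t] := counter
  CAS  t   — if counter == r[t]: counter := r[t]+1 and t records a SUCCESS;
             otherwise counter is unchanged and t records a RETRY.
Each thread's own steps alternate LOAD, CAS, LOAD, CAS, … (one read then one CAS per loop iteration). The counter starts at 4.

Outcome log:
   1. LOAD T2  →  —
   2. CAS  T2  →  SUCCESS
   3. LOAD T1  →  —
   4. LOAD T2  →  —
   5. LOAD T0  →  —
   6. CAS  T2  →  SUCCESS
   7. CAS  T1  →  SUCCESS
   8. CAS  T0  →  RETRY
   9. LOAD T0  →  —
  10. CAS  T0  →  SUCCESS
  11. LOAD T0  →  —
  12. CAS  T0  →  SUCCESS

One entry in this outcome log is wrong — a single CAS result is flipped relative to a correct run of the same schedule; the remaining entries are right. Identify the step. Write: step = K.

Reference trace:
T2 LOAD — after: cnt=4, r=4 — load
T2 CAS — after: cnt=5, r=4 — ok
T1 LOAD — after: cnt=5, r=5 — load
T2 LOAD — after: cnt=5, r=5 — load
T0 LOAD — after: cnt=5, r=5 — load
T2 CAS — after: cnt=6, r=5 — ok
T1 CAS — after: cnt=6, r=5 — retry
T0 CAS — after: cnt=6, r=5 — retry
T0 LOAD — after: cnt=6, r=6 — load
T0 CAS — after: cnt=7, r=6 — ok
T0 LOAD — after: cnt=7, r=7 — load
T0 CAS — after: cnt=8, r=7 — ok
Flip is step 7.

step = 7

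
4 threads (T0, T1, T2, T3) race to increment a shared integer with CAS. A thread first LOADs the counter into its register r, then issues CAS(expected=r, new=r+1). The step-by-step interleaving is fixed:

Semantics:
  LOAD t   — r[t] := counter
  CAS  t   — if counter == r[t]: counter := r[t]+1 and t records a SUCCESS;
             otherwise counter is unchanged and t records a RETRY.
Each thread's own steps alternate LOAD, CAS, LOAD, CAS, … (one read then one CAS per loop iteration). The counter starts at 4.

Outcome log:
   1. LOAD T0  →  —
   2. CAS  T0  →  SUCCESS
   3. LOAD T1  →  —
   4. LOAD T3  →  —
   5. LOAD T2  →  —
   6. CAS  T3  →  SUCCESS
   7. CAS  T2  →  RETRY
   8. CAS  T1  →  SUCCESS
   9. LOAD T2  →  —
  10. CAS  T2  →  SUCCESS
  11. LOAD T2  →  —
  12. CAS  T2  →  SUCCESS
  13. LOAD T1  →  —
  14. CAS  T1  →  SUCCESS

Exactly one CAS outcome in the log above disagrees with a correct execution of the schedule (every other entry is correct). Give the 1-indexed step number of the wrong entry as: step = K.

Correct run:
[1] T0.load  rd  (counter 4, T0.r 4)
[2] T0.cas  hit  (counter 5, T0.r 4)
[3] T1.load  rd  (counter 5, T1.r 5)
[4] T3.load  rd  (counter 5, T3.r 5)
[5] T2.load  rd  (counter 5, T2.r 5)
[6] T3.cas  hit  (counter 6, T3.r 5)
[7] T2.cas  miss  (counter 6, T2.r 5)
[8] T1.cas  miss  (counter 6, T1.r 5)
[9] T2.load  rd  (counter 6, T2.r 6)
[10] T2.cas  hit  (counter 7, T2.r 6)
[11] T2.load  rd  (counter 7, T2.r 7)
[12] T2.cas  hit  (counter 8, T2.r 7)
[13] T1.load  rd  (counter 8, T1.r 8)
[14] T1.cas  hit  (counter 9, T1.r 8)
Flip is step 8.

step = 8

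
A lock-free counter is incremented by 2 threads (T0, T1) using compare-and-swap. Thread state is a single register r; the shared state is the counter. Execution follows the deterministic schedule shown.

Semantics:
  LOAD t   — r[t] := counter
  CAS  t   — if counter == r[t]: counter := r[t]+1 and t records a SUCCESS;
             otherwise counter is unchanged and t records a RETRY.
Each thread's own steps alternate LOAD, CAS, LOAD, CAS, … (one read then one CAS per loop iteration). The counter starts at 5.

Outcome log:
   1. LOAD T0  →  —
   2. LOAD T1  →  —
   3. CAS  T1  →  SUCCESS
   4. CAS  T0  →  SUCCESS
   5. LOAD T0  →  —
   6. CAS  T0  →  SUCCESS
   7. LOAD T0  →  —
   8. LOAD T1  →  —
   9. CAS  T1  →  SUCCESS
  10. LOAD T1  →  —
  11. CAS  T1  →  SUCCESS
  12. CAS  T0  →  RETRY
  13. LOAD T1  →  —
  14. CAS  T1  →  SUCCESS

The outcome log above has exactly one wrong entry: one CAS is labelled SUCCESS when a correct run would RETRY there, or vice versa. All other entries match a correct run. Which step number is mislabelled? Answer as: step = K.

step = 4

Reference trace:
step 1: T0 LOAD ⇒ load; ctr=5 reg=5
step 2: T1 LOAD ⇒ load; ctr=5 reg=5
step 3: T1 CAS ⇒ ok; ctr=6 reg=5
step 4: T0 CAS ⇒ retry; ctr=6 reg=5
step 5: T0 LOAD ⇒ load; ctr=6 reg=6
step 6: T0 CAS ⇒ ok; ctr=7 reg=6
step 7: T0 LOAD ⇒ load; ctr=7 reg=7
step 8: T1 LOAD ⇒ load; ctr=7 reg=7
step 9: T1 CAS ⇒ ok; ctr=8 reg=7
step 10: T1 LOAD ⇒ load; ctr=8 reg=8
step 11: T1 CAS ⇒ ok; ctr=9 reg=8
step 12: T0 CAS ⇒ retry; ctr=9 reg=7
step 13: T1 LOAD ⇒ load; ctr=9 reg=9
step 14: T1 CAS ⇒ ok; ctr=10 reg=9
Mismatch at 4.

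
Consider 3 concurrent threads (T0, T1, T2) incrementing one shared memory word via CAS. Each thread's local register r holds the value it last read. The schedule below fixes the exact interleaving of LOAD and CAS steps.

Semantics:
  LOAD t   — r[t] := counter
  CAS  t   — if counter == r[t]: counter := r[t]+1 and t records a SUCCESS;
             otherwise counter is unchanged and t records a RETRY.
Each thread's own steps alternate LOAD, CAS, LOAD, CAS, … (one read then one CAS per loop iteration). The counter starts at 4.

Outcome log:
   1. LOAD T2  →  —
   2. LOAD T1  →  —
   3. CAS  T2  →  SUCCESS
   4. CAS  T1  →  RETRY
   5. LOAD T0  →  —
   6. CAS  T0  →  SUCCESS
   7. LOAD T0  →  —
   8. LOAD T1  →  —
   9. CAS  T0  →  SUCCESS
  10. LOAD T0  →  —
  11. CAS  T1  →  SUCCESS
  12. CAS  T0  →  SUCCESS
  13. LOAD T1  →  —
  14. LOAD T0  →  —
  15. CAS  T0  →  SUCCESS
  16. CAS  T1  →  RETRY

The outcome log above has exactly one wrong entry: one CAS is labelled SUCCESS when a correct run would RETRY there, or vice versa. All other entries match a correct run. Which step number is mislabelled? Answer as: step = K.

step = 11

Re-executing:
1. LOAD T2 → mem=4 r[T2]=4 [LOAD]
2. LOAD T1 → mem=4 r[T1]=4 [LOAD]
3. CAS T2 → mem=5 r[T2]=4 [OK]
4. CAS T1 → mem=5 r[T1]=4 [RETRY]
5. LOAD T0 → mem=5 r[T0]=5 [LOAD]
6. CAS T0 → mem=6 r[T0]=5 [OK]
7. LOAD T0 → mem=6 r[T0]=6 [LOAD]
8. LOAD T1 → mem=6 r[T1]=6 [LOAD]
9. CAS T0 → mem=7 r[T0]=6 [OK]
10. LOAD T0 → mem=7 r[T0]=7 [LOAD]
11. CAS T1 → mem=7 r[T1]=6 [RETRY]
12. CAS T0 → mem=8 r[T0]=7 [OK]
13. LOAD T1 → mem=8 r[T1]=8 [LOAD]
14. LOAD T0 → mem=8 r[T0]=8 [LOAD]
15. CAS T0 → mem=9 r[T0]=8 [OK]
16. CAS T1 → mem=9 r[T1]=8 [RETRY]
Flip is step 11.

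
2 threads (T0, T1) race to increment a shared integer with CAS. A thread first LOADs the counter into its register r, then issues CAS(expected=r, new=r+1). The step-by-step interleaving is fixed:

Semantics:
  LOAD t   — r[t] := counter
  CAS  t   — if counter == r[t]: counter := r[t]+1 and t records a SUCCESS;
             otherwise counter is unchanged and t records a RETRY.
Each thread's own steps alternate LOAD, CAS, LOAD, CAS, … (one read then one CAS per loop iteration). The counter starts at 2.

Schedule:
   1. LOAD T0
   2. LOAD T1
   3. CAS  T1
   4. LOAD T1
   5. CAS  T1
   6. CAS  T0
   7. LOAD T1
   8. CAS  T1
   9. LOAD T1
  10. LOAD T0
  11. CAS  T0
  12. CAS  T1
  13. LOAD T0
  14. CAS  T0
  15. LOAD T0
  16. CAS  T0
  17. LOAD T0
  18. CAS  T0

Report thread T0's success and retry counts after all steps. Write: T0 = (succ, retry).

   1) LOAD T0:  M=2  r_T0=2
   2) LOAD T1:  M=2  r_T1=2
   3) CAS  T1:  M=3  r_T1=2 ✓
   4) LOAD T1:  M=3  r_T1=3
   5) CAS  T1:  M=4  r_T1=3 ✓
   6) CAS  T0:  M=4  r_T0=2 ✗
   7) LOAD T1:  M=4  r_T1=4
   8) CAS  T1:  M=5  r_T1=4 ✓
   9) LOAD T1:  M=5  r_T1=5
  10) LOAD T0:  M=5  r_T0=5
  11) CAS  T0:  M=6  r_T0=5 ✓
  12) CAS  T1:  M=6  r_T1=5 ✗
  13) LOAD T0:  M=6  r_T0=6
  14) CAS  T0:  M=7  r_T0=6 ✓
  15) LOAD T0:  M=7  r_T0=7
  16) CAS  T0:  M=8  r_T0=7 ✓
  17) LOAD T0:  M=8  r_T0=8
  18) CAS  T0:  M=9  r_T0=8 ✓

T0 = (4, 1)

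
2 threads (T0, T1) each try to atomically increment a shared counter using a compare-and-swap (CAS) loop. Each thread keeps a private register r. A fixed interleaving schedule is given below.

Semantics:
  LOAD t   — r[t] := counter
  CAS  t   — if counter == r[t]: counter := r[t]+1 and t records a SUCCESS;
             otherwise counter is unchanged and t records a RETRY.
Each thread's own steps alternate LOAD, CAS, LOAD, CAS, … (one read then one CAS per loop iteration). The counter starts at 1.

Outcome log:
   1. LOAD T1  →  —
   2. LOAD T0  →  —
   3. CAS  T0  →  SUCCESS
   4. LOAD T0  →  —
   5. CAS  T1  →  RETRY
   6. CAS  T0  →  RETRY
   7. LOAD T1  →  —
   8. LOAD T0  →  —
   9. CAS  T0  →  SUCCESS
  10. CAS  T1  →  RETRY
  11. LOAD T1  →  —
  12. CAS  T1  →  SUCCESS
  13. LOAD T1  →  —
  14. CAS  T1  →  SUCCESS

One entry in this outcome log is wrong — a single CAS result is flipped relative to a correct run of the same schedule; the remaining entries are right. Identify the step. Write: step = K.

Correct run:
T1 LOAD — after: cnt=1, r=1 — load
T0 LOAD — after: cnt=1, r=1 — load
T0 CAS — after: cnt=2, r=1 — ok
T0 LOAD — after: cnt=2, r=2 — load
T1 CAS — after: cnt=2, r=1 — retry
T0 CAS — after: cnt=3, r=2 — ok
T1 LOAD — after: cnt=3, r=3 — load
T0 LOAD — after: cnt=3, r=3 — load
T0 CAS — after: cnt=4, r=3 — ok
T1 CAS — after: cnt=4, r=3 — retry
T1 LOAD — after: cnt=4, r=4 — load
T1 CAS — after: cnt=5, r=4 — ok
T1 LOAD — after: cnt=5, r=5 — load
T1 CAS — after: cnt=6, r=5 — ok
Flip is step 6.

step = 6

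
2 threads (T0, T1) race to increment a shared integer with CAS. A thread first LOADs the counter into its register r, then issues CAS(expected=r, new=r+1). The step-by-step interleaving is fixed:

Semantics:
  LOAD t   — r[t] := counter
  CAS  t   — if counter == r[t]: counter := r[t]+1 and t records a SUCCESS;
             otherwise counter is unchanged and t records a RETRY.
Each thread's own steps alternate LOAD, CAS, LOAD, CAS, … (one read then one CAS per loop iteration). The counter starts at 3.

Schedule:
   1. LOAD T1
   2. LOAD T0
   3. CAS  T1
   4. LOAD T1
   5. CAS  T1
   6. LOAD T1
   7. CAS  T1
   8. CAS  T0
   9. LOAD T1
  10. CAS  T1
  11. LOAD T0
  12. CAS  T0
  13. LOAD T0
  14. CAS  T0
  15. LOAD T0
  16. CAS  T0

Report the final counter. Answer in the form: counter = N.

T1 LOAD — after: cnt=3, r=3 — load
T0 LOAD — after: cnt=3, r=3 — load
T1 CAS — after: cnt=4, r=3 — ok
T1 LOAD — after: cnt=4, r=4 — load
T1 CAS — after: cnt=5, r=4 — ok
T1 LOAD — after: cnt=5, r=5 — load
T1 CAS — after: cnt=6, r=5 — ok
T0 CAS — after: cnt=6, r=3 — retry
T1 LOAD — after: cnt=6, r=6 — load
T1 CAS — after: cnt=7, r=6 — ok
T0 LOAD — after: cnt=7, r=7 — load
T0 CAS — after: cnt=8, r=7 — ok
T0 LOAD — after: cnt=8, r=8 — load
T0 CAS — after: cnt=9, r=8 — ok
T0 LOAD — after: cnt=9, r=9 — load
T0 CAS — after: cnt=10, r=9 — ok

counter = 10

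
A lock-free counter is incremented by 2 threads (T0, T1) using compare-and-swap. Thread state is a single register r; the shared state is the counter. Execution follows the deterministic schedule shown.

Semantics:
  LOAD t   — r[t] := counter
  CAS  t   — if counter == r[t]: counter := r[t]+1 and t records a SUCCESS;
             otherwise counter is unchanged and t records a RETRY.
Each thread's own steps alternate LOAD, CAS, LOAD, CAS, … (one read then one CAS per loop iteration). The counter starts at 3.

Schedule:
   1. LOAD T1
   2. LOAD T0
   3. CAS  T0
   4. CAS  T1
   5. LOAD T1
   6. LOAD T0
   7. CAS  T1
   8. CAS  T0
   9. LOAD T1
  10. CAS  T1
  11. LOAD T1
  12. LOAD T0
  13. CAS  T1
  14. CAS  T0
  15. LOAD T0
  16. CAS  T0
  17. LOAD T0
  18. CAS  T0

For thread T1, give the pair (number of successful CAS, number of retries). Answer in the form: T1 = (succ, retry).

step 1: T1 LOAD ⇒ load; ctr=3 reg=3
step 2: T0 LOAD ⇒ load; ctr=3 reg=3
step 3: T0 CAS ⇒ ok; ctr=4 reg=3
step 4: T1 CAS ⇒ retry; ctr=4 reg=3
step 5: T1 LOAD ⇒ load; ctr=4 reg=4
step 6: T0 LOAD ⇒ load; ctr=4 reg=4
step 7: T1 CAS ⇒ ok; ctr=5 reg=4
step 8: T0 CAS ⇒ retry; ctr=5 reg=4
step 9: T1 LOAD ⇒ load; ctr=5 reg=5
step 10: T1 CAS ⇒ ok; ctr=6 reg=5
step 11: T1 LOAD ⇒ load; ctr=6 reg=6
step 12: T0 LOAD ⇒ load; ctr=6 reg=6
step 13: T1 CAS ⇒ ok; ctr=7 reg=6
step 14: T0 CAS ⇒ retry; ctr=7 reg=6
step 15: T0 LOAD ⇒ load; ctr=7 reg=7
step 16: T0 CAS ⇒ ok; ctr=8 reg=7
step 17: T0 LOAD ⇒ load; ctr=8 reg=8
step 18: T0 CAS ⇒ ok; ctr=9 reg=8

T1 = (3, 1)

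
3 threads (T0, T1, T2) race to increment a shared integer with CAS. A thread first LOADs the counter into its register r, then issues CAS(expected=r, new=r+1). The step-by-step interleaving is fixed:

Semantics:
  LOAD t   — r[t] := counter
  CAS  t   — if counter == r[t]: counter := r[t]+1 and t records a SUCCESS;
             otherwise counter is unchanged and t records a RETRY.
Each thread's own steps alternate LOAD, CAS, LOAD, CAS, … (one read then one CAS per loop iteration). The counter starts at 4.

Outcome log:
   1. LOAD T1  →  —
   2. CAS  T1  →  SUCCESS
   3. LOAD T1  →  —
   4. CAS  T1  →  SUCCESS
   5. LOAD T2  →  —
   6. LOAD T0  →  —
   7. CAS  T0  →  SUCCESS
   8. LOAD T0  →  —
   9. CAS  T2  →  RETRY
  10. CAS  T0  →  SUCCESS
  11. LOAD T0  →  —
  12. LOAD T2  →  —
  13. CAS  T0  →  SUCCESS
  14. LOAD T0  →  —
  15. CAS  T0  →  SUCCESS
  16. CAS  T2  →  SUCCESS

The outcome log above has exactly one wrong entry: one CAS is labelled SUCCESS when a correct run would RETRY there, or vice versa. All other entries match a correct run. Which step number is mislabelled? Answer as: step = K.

Re-executing:
#1 T1 reads 4
#2 T1 CAS(4→5) writes; counter now 5
#3 T1 reads 5
#4 T1 CAS(5→6) writes; counter now 6
#5 T2 reads 6
#6 T0 reads 6
#7 T0 CAS(6→7) writes; counter now 7
#8 T0 reads 7
#9 T2 CAS(6→7) fails; counter now 7
#10 T0 CAS(7→8) writes; counter now 8
#11 T0 reads 8
#12 T2 reads 8
#13 T0 CAS(8→9) writes; counter now 9
#14 T0 reads 9
#15 T0 CAS(9→10) writes; counter now 10
#16 T2 CAS(8→9) fails; counter now 10
Flip is step 16.

step = 16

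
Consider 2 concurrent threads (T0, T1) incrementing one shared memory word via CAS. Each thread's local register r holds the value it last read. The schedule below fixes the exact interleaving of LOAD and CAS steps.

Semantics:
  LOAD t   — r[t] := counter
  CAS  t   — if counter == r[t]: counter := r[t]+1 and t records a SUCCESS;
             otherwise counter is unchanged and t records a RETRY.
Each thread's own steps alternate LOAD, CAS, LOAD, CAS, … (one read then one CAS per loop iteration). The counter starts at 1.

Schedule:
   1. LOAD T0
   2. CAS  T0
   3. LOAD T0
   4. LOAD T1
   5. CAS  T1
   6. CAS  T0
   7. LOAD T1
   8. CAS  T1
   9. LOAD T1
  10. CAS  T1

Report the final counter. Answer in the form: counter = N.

#1 T0 reads 1
#2 T0 CAS(1→2) writes; counter now 2
#3 T0 reads 2
#4 T1 reads 2
#5 T1 CAS(2→3) writes; counter now 3
#6 T0 CAS(2→3) fails; counter now 3
#7 T1 reads 3
#8 T1 CAS(3→4) writes; counter now 4
#9 T1 reads 4
#10 T1 CAS(4→5) writes; counter now 5

counter = 5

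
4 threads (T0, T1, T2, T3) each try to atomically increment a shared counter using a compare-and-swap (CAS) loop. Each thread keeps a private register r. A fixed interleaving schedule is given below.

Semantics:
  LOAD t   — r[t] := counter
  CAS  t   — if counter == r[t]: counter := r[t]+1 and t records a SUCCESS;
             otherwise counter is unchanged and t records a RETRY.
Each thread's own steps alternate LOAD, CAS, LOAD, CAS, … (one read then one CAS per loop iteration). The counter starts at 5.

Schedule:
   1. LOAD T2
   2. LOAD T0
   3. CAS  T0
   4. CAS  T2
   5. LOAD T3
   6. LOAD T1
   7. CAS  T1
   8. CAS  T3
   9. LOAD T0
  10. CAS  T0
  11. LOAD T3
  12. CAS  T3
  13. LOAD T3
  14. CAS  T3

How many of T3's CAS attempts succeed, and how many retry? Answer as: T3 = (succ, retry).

T3 = (2, 1)

[1] T2.load  rd  (counter 5, T2.r 5)
[2] T0.load  rd  (counter 5, T0.r 5)
[3] T0.cas  hit  (counter 6, T0.r 5)
[4] T2.cas  miss  (counter 6, T2.r 5)
[5] T3.load  rd  (counter 6, T3.r 6)
[6] T1.load  rd  (counter 6, T1.r 6)
[7] T1.cas  hit  (counter 7, T1.r 6)
[8] T3.cas  miss  (counter 7, T3.r 6)
[9] T0.load  rd  (counter 7, T0.r 7)
[10] T0.cas  hit  (counter 8, T0.r 7)
[11] T3.load  rd  (counter 8, T3.r 8)
[12] T3.cas  hit  (counter 9, T3.r 8)
[13] T3.load  rd  (counter 9, T3.r 9)
[14] T3.cas  hit  (counter 10, T3.r 9)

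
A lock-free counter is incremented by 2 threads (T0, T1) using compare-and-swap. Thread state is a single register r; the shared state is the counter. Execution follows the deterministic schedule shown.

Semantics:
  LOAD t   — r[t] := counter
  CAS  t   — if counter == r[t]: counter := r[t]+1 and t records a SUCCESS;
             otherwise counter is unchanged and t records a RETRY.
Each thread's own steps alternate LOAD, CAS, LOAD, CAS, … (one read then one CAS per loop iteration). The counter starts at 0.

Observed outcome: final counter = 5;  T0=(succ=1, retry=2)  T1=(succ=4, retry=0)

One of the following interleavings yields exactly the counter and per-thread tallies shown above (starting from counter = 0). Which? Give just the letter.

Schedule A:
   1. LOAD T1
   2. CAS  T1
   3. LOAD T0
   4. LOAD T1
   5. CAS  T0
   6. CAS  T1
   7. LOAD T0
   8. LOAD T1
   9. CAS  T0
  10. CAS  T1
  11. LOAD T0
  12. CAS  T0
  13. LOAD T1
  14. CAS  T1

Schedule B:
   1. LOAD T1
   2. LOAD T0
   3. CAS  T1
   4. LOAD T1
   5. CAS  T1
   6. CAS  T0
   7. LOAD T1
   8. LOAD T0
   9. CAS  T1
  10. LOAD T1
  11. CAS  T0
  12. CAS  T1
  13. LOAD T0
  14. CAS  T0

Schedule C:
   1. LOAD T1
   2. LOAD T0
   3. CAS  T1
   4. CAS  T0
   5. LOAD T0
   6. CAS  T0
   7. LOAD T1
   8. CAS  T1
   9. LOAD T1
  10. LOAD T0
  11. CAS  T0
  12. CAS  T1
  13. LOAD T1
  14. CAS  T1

B

Tracing schedule B:
[1] T1.load  rd  (counter 0, T1.r 0)
[2] T0.load  rd  (counter 0, T0.r 0)
[3] T1.cas  hit  (counter 1, T1.r 0)
[4] T1.load  rd  (counter 1, T1.r 1)
[5] T1.cas  hit  (counter 2, T1.r 1)
[6] T0.cas  miss  (counter 2, T0.r 0)
[7] T1.load  rd  (counter 2, T1.r 2)
[8] T0.load  rd  (counter 2, T0.r 2)
[9] T1.cas  hit  (counter 3, T1.r 2)
[10] T1.load  rd  (counter 3, T1.r 3)
[11] T0.cas  miss  (counter 3, T0.r 2)
[12] T1.cas  hit  (counter 4, T1.r 3)
[13] T0.load  rd  (counter 4, T0.r 4)
[14] T0.cas  hit  (counter 5, T0.r 4)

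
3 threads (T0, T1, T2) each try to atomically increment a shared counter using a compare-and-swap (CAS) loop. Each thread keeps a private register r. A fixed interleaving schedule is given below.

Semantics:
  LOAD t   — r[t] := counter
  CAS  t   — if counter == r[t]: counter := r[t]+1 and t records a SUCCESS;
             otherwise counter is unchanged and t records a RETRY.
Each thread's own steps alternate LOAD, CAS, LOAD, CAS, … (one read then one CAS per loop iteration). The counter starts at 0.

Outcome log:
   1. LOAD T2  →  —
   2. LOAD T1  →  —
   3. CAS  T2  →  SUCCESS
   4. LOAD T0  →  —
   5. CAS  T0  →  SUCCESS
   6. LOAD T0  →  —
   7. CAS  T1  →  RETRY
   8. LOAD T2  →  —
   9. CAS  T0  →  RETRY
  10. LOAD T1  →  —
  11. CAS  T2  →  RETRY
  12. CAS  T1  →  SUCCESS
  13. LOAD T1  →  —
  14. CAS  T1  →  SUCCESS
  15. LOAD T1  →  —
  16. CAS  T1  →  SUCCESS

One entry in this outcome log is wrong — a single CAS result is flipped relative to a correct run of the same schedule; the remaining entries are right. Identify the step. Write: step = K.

step = 9

Reference trace:
1. LOAD T2 → mem=0 r[T2]=0 [LOAD]
2. LOAD T1 → mem=0 r[T1]=0 [LOAD]
3. CAS T2 → mem=1 r[T2]=0 [OK]
4. LOAD T0 → mem=1 r[T0]=1 [LOAD]
5. CAS T0 → mem=2 r[T0]=1 [OK]
6. LOAD T0 → mem=2 r[T0]=2 [LOAD]
7. CAS T1 → mem=2 r[T1]=0 [RETRY]
8. LOAD T2 → mem=2 r[T2]=2 [LOAD]
9. CAS T0 → mem=3 r[T0]=2 [OK]
10. LOAD T1 → mem=3 r[T1]=3 [LOAD]
11. CAS T2 → mem=3 r[T2]=2 [RETRY]
12. CAS T1 → mem=4 r[T1]=3 [OK]
13. LOAD T1 → mem=4 r[T1]=4 [LOAD]
14. CAS T1 → mem=5 r[T1]=4 [OK]
15. LOAD T1 → mem=5 r[T1]=5 [LOAD]
16. CAS T1 → mem=6 r[T1]=5 [OK]
Log disagrees first at step 9.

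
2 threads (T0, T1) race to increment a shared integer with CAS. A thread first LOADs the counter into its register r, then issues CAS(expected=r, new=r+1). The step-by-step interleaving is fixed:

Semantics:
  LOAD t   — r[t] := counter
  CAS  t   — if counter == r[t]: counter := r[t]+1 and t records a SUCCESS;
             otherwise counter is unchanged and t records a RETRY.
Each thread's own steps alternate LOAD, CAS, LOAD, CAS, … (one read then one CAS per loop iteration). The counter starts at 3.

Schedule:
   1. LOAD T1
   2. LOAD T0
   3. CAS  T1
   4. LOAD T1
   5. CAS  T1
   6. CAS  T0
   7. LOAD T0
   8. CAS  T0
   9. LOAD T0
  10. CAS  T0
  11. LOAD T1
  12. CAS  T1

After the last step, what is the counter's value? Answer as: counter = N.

step 1: T1 LOAD ⇒ load; ctr=3 reg=3
step 2: T0 LOAD ⇒ load; ctr=3 reg=3
step 3: T1 CAS ⇒ ok; ctr=4 reg=3
step 4: T1 LOAD ⇒ load; ctr=4 reg=4
step 5: T1 CAS ⇒ ok; ctr=5 reg=4
step 6: T0 CAS ⇒ retry; ctr=5 reg=3
step 7: T0 LOAD ⇒ load; ctr=5 reg=5
step 8: T0 CAS ⇒ ok; ctr=6 reg=5
step 9: T0 LOAD ⇒ load; ctr=6 reg=6
step 10: T0 CAS ⇒ ok; ctr=7 reg=6
step 11: T1 LOAD ⇒ load; ctr=7 reg=7
step 12: T1 CAS ⇒ ok; ctr=8 reg=7

counter = 8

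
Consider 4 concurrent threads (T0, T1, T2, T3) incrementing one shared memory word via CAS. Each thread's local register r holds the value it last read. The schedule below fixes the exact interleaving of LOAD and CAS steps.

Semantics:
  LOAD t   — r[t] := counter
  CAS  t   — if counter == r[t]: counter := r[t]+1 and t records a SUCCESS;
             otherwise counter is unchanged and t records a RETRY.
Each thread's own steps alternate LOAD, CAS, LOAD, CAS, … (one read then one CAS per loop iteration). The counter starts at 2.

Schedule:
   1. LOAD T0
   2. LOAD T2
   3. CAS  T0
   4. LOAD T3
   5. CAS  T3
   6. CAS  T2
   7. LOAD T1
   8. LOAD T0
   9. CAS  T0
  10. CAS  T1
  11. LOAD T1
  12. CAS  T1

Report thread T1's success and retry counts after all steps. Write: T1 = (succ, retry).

step 1: T0 LOAD ⇒ load; ctr=2 reg=2
step 2: T2 LOAD ⇒ load; ctr=2 reg=2
step 3: T0 CAS ⇒ ok; ctr=3 reg=2
step 4: T3 LOAD ⇒ load; ctr=3 reg=3
step 5: T3 CAS ⇒ ok; ctr=4 reg=3
step 6: T2 CAS ⇒ retry; ctr=4 reg=2
step 7: T1 LOAD ⇒ load; ctr=4 reg=4
step 8: T0 LOAD ⇒ load; ctr=4 reg=4
step 9: T0 CAS ⇒ ok; ctr=5 reg=4
step 10: T1 CAS ⇒ retry; ctr=5 reg=4
step 11: T1 LOAD ⇒ load; ctr=5 reg=5
step 12: T1 CAS ⇒ ok; ctr=6 reg=5

T1 = (1, 1)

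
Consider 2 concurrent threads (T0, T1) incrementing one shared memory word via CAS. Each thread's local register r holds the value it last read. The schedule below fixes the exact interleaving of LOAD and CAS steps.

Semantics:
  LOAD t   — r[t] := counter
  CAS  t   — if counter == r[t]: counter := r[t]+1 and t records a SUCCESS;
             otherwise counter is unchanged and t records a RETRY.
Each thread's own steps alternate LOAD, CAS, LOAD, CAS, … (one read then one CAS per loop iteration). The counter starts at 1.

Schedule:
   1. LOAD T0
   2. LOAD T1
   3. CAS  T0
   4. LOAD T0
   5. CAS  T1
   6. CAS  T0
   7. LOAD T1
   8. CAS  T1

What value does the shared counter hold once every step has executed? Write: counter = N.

counter = 4

1. LOAD T0 → mem=1 r[T0]=1 [LOAD]
2. LOAD T1 → mem=1 r[T1]=1 [LOAD]
3. CAS T0 → mem=2 r[T0]=1 [OK]
4. LOAD T0 → mem=2 r[T0]=2 [LOAD]
5. CAS T1 → mem=2 r[T1]=1 [RETRY]
6. CAS T0 → mem=3 r[T0]=2 [OK]
7. LOAD T1 → mem=3 r[T1]=3 [LOAD]
8. CAS T1 → mem=4 r[T1]=3 [OK]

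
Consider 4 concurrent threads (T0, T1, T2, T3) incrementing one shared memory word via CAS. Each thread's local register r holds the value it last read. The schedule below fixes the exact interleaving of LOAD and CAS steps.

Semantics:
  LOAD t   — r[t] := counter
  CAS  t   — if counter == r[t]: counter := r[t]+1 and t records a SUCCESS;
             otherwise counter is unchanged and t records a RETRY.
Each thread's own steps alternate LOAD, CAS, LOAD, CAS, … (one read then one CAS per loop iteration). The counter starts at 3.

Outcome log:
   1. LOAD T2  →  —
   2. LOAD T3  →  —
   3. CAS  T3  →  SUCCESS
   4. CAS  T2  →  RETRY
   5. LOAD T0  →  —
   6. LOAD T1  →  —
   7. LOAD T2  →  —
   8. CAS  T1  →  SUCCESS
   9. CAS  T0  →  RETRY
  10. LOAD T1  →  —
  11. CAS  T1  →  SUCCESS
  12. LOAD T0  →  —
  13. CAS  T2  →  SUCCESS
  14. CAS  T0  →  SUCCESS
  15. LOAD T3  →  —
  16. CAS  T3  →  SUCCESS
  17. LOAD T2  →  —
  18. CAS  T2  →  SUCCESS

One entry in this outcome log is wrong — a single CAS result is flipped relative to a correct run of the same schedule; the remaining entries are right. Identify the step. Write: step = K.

step = 13

Re-executing:
#1 T2 reads 3
#2 T3 reads 3
#3 T3 CAS(3→4) writes; counter now 4
#4 T2 CAS(3→4) fails; counter now 4
#5 T0 reads 4
#6 T1 reads 4
#7 T2 reads 4
#8 T1 CAS(4→5) writes; counter now 5
#9 T0 CAS(4→5) fails; counter now 5
#10 T1 reads 5
#11 T1 CAS(5→6) writes; counter now 6
#12 T0 reads 6
#13 T2 CAS(4→5) fails; counter now 6
#14 T0 CAS(6→7) writes; counter now 7
#15 T3 reads 7
#16 T3 CAS(7→8) writes; counter now 8
#17 T2 reads 8
#18 T2 CAS(8→9) writes; counter now 9
Flip is step 13.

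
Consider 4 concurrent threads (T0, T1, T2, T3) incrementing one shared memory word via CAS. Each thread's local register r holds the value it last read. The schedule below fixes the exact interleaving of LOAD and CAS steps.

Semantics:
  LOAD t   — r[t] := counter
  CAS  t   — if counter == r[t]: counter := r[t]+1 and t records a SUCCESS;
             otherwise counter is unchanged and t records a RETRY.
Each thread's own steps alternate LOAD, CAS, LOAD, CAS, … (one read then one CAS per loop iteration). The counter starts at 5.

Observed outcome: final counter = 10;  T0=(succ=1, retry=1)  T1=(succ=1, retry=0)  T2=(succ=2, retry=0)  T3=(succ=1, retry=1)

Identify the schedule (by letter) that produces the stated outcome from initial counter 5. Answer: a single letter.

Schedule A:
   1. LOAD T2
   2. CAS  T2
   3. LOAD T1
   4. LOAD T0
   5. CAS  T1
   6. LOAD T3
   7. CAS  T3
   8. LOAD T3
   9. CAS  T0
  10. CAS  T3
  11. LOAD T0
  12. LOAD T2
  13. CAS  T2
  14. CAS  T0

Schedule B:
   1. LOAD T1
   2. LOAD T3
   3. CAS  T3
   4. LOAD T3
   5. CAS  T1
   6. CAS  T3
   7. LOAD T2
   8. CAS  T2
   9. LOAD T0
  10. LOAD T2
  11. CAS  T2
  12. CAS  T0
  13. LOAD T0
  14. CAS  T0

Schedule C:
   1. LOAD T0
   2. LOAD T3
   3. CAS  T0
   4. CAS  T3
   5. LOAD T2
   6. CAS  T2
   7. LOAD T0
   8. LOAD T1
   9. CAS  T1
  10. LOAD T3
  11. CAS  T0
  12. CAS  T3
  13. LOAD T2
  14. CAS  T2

Simulating candidate C:
#1 T0 reads 5
#2 T3 reads 5
#3 T0 CAS(5→6) writes; counter now 6
#4 T3 CAS(5→6) fails; counter now 6
#5 T2 reads 6
#6 T2 CAS(6→7) writes; counter now 7
#7 T0 reads 7
#8 T1 reads 7
#9 T1 CAS(7→8) writes; counter now 8
#10 T3 reads 8
#11 T0 CAS(7→8) fails; counter now 8
#12 T3 CAS(8→9) writes; counter now 9
#13 T2 reads 9
#14 T2 CAS(9→10) writes; counter now 10

C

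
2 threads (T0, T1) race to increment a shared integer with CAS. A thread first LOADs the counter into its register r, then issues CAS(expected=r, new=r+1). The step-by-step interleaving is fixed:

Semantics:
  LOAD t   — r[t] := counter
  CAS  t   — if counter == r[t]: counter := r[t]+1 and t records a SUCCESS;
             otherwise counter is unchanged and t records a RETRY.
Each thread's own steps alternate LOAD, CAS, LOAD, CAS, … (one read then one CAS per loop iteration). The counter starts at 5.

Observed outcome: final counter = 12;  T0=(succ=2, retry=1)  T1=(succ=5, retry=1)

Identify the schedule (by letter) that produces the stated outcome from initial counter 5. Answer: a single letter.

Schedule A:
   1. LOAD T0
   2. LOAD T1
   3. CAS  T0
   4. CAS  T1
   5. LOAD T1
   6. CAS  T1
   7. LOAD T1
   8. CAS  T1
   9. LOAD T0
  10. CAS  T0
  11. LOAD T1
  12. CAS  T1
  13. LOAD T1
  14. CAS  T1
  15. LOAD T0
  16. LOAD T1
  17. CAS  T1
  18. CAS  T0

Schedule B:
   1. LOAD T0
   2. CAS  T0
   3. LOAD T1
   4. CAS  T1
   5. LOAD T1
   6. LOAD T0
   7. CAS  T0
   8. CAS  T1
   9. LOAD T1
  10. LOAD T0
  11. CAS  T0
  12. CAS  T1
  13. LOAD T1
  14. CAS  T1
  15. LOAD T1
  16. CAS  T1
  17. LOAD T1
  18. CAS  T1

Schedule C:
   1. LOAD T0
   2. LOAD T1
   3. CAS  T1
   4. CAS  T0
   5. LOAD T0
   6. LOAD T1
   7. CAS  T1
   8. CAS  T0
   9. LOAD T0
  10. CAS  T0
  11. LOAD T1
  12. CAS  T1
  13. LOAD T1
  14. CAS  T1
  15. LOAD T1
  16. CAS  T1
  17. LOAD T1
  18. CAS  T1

Tracing schedule A:
#1 T0 reads 5
#2 T1 reads 5
#3 T0 CAS(5→6) writes; counter now 6
#4 T1 CAS(5→6) fails; counter now 6
#5 T1 reads 6
#6 T1 CAS(6→7) writes; counter now 7
#7 T1 reads 7
#8 T1 CAS(7→8) writes; counter now 8
#9 T0 reads 8
#10 T0 CAS(8→9) writes; counter now 9
#11 T1 reads 9
#12 T1 CAS(9→10) writes; counter now 10
#13 T1 reads 10
#14 T1 CAS(10→11) writes; counter now 11
#15 T0 reads 11
#16 T1 reads 11
#17 T1 CAS(11→12) writes; counter now 12
#18 T0 CAS(11→12) fails; counter now 12

A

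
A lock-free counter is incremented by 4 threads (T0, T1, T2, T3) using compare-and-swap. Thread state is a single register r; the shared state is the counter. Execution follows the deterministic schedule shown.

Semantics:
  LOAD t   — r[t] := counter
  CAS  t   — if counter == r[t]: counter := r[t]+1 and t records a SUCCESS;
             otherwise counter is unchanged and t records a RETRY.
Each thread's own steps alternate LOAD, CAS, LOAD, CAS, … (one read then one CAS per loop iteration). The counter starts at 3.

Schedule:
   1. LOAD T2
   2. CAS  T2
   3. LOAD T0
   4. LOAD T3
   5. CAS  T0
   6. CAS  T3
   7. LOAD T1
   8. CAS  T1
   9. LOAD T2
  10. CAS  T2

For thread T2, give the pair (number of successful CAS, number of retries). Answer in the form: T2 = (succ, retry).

T2 = (2, 0)

#1 T2 reads 3
#2 T2 CAS(3→4) writes; counter now 4
#3 T0 reads 4
#4 T3 reads 4
#5 T0 CAS(4→5) writes; counter now 5
#6 T3 CAS(4→5) fails; counter now 5
#7 T1 reads 5
#8 T1 CAS(5→6) writes; counter now 6
#9 T2 reads 6
#10 T2 CAS(6→7) writes; counter now 7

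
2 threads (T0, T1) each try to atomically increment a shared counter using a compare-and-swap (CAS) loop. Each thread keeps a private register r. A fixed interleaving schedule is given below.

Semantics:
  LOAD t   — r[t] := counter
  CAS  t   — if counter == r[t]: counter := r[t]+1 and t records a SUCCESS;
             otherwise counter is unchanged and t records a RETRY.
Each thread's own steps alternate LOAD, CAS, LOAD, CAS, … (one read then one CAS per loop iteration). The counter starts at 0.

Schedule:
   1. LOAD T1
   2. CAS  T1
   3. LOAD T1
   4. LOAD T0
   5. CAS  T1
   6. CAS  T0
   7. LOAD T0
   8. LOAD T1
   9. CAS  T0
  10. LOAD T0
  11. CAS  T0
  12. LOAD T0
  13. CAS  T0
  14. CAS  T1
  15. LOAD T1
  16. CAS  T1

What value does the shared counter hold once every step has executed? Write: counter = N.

counter = 6

step 1: T1 LOAD ⇒ load; ctr=0 reg=0
step 2: T1 CAS ⇒ ok; ctr=1 reg=0
step 3: T1 LOAD ⇒ load; ctr=1 reg=1
step 4: T0 LOAD ⇒ load; ctr=1 reg=1
step 5: T1 CAS ⇒ ok; ctr=2 reg=1
step 6: T0 CAS ⇒ retry; ctr=2 reg=1
step 7: T0 LOAD ⇒ load; ctr=2 reg=2
step 8: T1 LOAD ⇒ load; ctr=2 reg=2
step 9: T0 CAS ⇒ ok; ctr=3 reg=2
step 10: T0 LOAD ⇒ load; ctr=3 reg=3
step 11: T0 CAS ⇒ ok; ctr=4 reg=3
step 12: T0 LOAD ⇒ load; ctr=4 reg=4
step 13: T0 CAS ⇒ ok; ctr=5 reg=4
step 14: T1 CAS ⇒ retry; ctr=5 reg=2
step 15: T1 LOAD ⇒ load; ctr=5 reg=5
step 16: T1 CAS ⇒ ok; ctr=6 reg=5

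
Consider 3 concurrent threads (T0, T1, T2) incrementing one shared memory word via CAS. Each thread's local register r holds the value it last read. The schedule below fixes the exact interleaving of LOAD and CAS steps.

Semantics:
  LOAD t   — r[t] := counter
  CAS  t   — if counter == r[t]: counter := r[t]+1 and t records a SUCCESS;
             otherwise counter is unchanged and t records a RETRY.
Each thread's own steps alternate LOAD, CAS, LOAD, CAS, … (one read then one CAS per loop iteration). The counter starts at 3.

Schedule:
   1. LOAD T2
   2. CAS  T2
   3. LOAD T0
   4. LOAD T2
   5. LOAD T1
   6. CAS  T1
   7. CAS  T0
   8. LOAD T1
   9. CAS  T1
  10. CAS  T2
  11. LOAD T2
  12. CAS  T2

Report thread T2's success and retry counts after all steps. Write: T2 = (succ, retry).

T2 = (2, 1)

step 1: T2 LOAD ⇒ load; ctr=3 reg=3
step 2: T2 CAS ⇒ ok; ctr=4 reg=3
step 3: T0 LOAD ⇒ load; ctr=4 reg=4
step 4: T2 LOAD ⇒ load; ctr=4 reg=4
step 5: T1 LOAD ⇒ load; ctr=4 reg=4
step 6: T1 CAS ⇒ ok; ctr=5 reg=4
step 7: T0 CAS ⇒ retry; ctr=5 reg=4
step 8: T1 LOAD ⇒ load; ctr=5 reg=5
step 9: T1 CAS ⇒ ok; ctr=6 reg=5
step 10: T2 CAS ⇒ retry; ctr=6 reg=4
step 11: T2 LOAD ⇒ load; ctr=6 reg=6
step 12: T2 CAS ⇒ ok; ctr=7 reg=6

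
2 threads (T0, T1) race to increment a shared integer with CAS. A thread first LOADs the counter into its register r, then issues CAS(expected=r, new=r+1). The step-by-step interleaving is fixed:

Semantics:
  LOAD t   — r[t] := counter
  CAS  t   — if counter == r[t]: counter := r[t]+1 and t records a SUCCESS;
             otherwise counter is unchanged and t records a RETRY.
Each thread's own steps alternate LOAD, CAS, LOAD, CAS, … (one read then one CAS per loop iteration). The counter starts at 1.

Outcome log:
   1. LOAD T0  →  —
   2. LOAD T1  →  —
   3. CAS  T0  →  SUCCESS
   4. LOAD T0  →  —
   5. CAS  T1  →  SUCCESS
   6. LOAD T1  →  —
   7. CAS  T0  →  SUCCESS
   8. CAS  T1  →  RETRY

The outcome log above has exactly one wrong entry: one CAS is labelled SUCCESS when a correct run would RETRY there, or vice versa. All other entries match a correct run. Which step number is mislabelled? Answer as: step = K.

Reference trace:
   1) LOAD T0:  M=1  r_T0=1
   2) LOAD T1:  M=1  r_T1=1
   3) CAS  T0:  M=2  r_T0=1 ✓
   4) LOAD T0:  M=2  r_T0=2
   5) CAS  T1:  M=2  r_T1=1 ✗
   6) LOAD T1:  M=2  r_T1=2
   7) CAS  T0:  M=3  r_T0=2 ✓
   8) CAS  T1:  M=3  r_T1=2 ✗
Mismatch at 5.

step = 5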